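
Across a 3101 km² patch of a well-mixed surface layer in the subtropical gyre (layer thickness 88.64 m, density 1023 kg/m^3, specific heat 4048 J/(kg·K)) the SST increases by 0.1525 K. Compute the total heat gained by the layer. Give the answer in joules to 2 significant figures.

1.7×10^17 J

Areal heat capacity C = ρ c_p D = 1023 × 4048 × 88.64 = 3.67×10^8 J/(m^2 K).
Heat per unit area: q = C ΔT = 3.67×10^8 × 0.1525 = 5.60×10^7 J/m².
Total heat: Q = q × A = 5.60×10^7 × (3101 × 10⁶ m²) = 1.74×10^17 J.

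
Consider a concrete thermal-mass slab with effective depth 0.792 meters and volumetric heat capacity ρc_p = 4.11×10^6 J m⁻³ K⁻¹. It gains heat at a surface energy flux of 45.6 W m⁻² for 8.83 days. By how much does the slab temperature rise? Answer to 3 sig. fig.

Areal heat capacity C = ρc_p × D = 4.11×10^6 × 0.792 = 3.26×10^6 J m⁻² K⁻¹.
Net heat input Q = F Δt = 45.6 × (8.83 days × 86400 s/day) = 3.48×10^7 J/m².
ΔT = Q / C = 3.48×10^7 / 3.26×10^6 = 10.7 K.

10.7 K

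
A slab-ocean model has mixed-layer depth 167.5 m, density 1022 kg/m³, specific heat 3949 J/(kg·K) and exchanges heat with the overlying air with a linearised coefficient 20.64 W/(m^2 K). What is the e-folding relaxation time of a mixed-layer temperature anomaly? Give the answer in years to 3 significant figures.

Areal heat capacity C = ρ c_p D = 1022 × 3949 × 167.5 = 6.76×10^8 J m⁻² K⁻¹.
Relaxation time τ = C / λ = 6.76×10^8 / 20.64 = 3.28×10^7 s.
In years: 3.28×10^7 s / (3.156×10^7 s/year) = 1.04 years.

1.04 years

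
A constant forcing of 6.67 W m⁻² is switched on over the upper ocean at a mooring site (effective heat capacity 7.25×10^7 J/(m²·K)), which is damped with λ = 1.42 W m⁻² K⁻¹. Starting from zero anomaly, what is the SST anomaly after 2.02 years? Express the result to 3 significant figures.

Areal heat capacity C = 7.25×10^7 J/(m²·K) (given).
τ = C / λ = 7.25×10^7 / 1.42 = 5.11×10^7 s.
Equilibrium anomaly ΔT_eq = F / λ = 6.67 / 1.42 = 4.70 K.
t = 2.02 years = 6.37×10^7 s, so t/τ = 1.25.
ΔT(t) = ΔT_eq (1 − e^(−t/τ)) = 4.70 × (1 − e^−1.25) = 3.35 K.

3.35 K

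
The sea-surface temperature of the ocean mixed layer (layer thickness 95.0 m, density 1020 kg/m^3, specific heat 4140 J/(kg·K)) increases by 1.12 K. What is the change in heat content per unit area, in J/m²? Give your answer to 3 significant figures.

4.49×10^8

Areal heat capacity C = ρ c_p D = 1020 × 4140 × 95.0 = 4.01×10^8 J/(m^2 K).
ΔQ = C ΔT = 4.01×10^8 × 1.12 = 4.49×10^8 J/m².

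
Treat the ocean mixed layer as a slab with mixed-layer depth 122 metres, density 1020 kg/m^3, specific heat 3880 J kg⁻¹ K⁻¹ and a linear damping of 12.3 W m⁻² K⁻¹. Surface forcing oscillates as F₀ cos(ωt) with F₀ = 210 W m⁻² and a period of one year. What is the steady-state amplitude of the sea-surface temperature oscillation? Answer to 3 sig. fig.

Areal heat capacity C = ρ c_p D = 1020 × 3880 × 122 = 4.83×10^8 J/(m^2 K).
Angular frequency ω = 2π / T = 2π / 3.15×10^7 s = 1.99×10^-7 s⁻¹.
√((Cω)² + λ²) = √((96.2)² + 12.3²) = 97.0 W/(m²·K).
Amplitude A = F₀ / √((Cω)²+λ²) = 210 / 97.0 = 2.17 K.

2.17 K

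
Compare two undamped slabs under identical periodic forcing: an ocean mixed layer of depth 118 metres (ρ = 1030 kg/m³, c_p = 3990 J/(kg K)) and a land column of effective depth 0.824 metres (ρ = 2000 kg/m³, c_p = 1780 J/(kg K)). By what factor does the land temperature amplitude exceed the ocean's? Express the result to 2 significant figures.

C_ocean = 1030 × 3990 × 118 = 4.85×10^8 J/(m²·K).
C_land = 2000 × 1780 × 0.824 = 2.93×10^6 J/(m²·K).
Undamped amplitude ∝ 1/C, so A_land/A_ocean = C_ocean/C_land = 165.

170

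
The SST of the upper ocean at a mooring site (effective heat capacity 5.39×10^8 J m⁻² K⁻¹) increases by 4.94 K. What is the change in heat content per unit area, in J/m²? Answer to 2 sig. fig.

2.7×10^9

Areal heat capacity C = 5.39×10^8 J m⁻² K⁻¹ (given).
ΔQ = C ΔT = 5.39×10^8 × 4.94 = 2.66×10^9 J/m².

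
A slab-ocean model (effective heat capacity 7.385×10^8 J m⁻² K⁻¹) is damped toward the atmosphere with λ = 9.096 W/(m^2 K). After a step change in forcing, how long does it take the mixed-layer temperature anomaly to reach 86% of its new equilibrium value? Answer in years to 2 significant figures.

Areal heat capacity C = 7.385×10^8 J m⁻² K⁻¹ (given).
τ = C / λ = 7.38×10^8 / 9.096 = 8.12×10^7 s.
Fraction reached: 1 − e^(−t/τ) = 0.86 ⇒ t = −τ ln(1 − 0.86) = τ × 1.97.
t = 1.60×10^8 s = 5.06 years.

5.1 years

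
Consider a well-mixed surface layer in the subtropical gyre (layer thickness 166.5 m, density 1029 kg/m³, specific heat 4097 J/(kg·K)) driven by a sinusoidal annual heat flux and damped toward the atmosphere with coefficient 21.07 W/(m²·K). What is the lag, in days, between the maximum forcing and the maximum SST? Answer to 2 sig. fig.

Areal heat capacity C = ρ c_p D = 1029 × 4097 × 166.5 = 7.02×10^8 J m⁻² K⁻¹.
ω = 2π / 3.15×10^7 s = 1.99×10^-7 s⁻¹.
Phase lag φ = arctan(Cω/λ) = arctan(140/21.07) = 1.42 rad.
Time lag = φ / ω = 1.42 / 1.99×10^-7 = 7.13×10^6 s = 82.6 days.

83 days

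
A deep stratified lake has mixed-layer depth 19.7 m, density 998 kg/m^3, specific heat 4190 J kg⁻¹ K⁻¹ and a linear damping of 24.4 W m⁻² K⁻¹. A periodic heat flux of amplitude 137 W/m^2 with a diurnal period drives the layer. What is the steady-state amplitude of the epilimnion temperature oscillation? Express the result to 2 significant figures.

Areal heat capacity C = ρ c_p D = 998 × 4190 × 19.7 = 8.24×10^7 J/(m²·K).
Angular frequency ω = 2π / T = 2π / 86400 s = 7.27×10^-5 s⁻¹.
√((Cω)² + λ²) = √((5990)² + 24.4²) = 5990 W/(m²·K).
Amplitude A = F₀ / √((Cω)²+λ²) = 137 / 5990 = 0.0229 K.

0.023 K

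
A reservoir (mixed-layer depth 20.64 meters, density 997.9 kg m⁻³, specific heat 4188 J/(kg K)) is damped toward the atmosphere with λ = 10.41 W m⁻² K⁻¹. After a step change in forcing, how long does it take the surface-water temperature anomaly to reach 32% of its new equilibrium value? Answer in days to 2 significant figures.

Areal heat capacity C = ρ c_p D = 997.9 × 4188 × 20.64 = 8.63×10^7 J/(m^2 K).
τ = C / λ = 8.63×10^7 / 10.41 = 8.29×10^6 s.
Fraction reached: 1 − e^(−t/τ) = 0.32 ⇒ t = −τ ln(1 − 0.32) = τ × 0.386.
t = 3.20×10^6 s = 37.0 days.

37 days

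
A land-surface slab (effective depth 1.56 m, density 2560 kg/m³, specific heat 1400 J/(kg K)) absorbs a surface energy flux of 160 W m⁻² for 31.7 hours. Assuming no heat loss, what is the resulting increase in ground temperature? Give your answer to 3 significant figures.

Areal heat capacity C = ρ c_p D = 2560 × 1400 × 1.56 = 5.59×10^6 J m⁻² K⁻¹.
Net heat input Q = F Δt = 160 × (31.7 hours × 3600 s/hour) = 1.83×10^7 J/m².
ΔT = Q / C = 1.83×10^7 / 5.59×10^6 = 3.27 K.

3.27 K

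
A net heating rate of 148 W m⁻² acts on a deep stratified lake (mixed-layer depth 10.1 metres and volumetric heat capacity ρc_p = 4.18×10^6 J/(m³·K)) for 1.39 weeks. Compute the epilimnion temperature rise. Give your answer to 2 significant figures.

2.9 K

Areal heat capacity C = ρc_p × D = 4.18×10^6 × 10.1 = 4.22×10^7 J/(m^2 K).
Net heat input Q = F Δt = 148 × (1.39 weeks × 6.048×10^5 s/week) = 1.24×10^8 J/m².
ΔT = Q / C = 1.24×10^8 / 4.22×10^7 = 2.95 K.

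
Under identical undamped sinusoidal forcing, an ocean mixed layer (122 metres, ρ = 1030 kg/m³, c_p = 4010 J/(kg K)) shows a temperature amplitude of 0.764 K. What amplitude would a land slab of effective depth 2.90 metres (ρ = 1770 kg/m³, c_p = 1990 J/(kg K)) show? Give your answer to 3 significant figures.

C_ocean = 5.04×10^8 J/(m²·K); C_land = 1.02×10^7 J/(m²·K).
A ∝ 1/C ⇒ A_land = A_ocean × C_ocean/C_land = 0.764 × 49.3 = 37.7 K.

37.7 K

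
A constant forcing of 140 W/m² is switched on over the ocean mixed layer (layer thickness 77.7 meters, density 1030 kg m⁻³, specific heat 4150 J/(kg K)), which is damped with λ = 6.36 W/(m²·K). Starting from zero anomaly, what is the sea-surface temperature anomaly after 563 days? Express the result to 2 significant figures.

Areal heat capacity C = ρ c_p D = 1030 × 4150 × 77.7 = 3.32×10^8 J/(m²·K).
τ = C / λ = 3.32×10^8 / 6.36 = 5.22×10^7 s.
Equilibrium anomaly ΔT_eq = F / λ = 140 / 6.36 = 22.0 K.
t = 563 days = 4.86×10^7 s, so t/τ = 0.931.
ΔT(t) = ΔT_eq (1 − e^(−t/τ)) = 22.0 × (1 − e^−0.931) = 13.3 K.

13 K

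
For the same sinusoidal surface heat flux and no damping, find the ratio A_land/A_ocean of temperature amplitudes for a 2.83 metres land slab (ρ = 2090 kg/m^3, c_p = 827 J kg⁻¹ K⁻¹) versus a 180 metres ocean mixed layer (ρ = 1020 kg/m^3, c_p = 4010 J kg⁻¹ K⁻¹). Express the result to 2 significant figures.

C_ocean = 1020 × 4010 × 180 = 7.36×10^8 J/(m²·K).
C_land = 2090 × 827 × 2.83 = 4.89×10^6 J/(m²·K).
Undamped amplitude ∝ 1/C, so A_land/A_ocean = C_ocean/C_land = 151.

150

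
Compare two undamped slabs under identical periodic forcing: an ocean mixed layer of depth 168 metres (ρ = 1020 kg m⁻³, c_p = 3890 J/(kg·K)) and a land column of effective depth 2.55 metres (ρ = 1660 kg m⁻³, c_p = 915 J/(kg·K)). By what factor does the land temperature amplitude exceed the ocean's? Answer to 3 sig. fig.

172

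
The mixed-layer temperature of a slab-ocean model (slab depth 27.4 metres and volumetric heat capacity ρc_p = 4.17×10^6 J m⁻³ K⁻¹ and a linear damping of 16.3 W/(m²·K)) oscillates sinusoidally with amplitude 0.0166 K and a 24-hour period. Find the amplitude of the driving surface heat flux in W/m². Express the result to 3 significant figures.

Areal heat capacity C = ρc_p × D = 4.17×10^6 × 27.4 = 1.14×10^8 J/(m²·K).
ω = 2π / 86400 s = 7.27×10^-5 s⁻¹.
√((Cω)² + λ²) = √((8310)² + 16.3²) = 8310 W/(m²·K).
F₀ = A × √((Cω)²+λ²) = 0.0166 × 8310 = 138 W/m².

138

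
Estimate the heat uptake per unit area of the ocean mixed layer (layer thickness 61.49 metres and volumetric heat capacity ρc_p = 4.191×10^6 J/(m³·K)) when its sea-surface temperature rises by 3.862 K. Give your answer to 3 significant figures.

Areal heat capacity C = ρc_p × D = 4.191×10^6 × 61.49 = 2.58×10^8 J m⁻² K⁻¹.
ΔQ = C ΔT = 2.58×10^8 × 3.862 = 9.95×10^8 J/m².

9.95×10^8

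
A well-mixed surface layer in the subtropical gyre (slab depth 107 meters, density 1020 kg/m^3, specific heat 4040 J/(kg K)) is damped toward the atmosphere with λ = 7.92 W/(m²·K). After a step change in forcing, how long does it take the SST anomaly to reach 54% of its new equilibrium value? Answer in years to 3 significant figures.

Areal heat capacity C = ρ c_p D = 1020 × 4040 × 107 = 4.41×10^8 J/(m²·K).
τ = C / λ = 4.41×10^8 / 7.92 = 5.57×10^7 s.
Fraction reached: 1 − e^(−t/τ) = 0.54 ⇒ t = −τ ln(1 − 0.54) = τ × 0.777.
t = 4.32×10^7 s = 1.37 years.

1.37 years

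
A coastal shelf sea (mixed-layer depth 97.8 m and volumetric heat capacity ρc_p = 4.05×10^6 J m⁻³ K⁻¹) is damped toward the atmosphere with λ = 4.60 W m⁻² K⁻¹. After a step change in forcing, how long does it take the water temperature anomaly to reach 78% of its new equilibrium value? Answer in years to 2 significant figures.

Areal heat capacity C = ρc_p × D = 4.05×10^6 × 97.8 = 3.96×10^8 J/(m^2 K).
τ = C / λ = 3.96×10^8 / 4.60 = 8.61×10^7 s.
Fraction reached: 1 − e^(−t/τ) = 0.78 ⇒ t = −τ ln(1 − 0.78) = τ × 1.51.
t = 1.30×10^8 s = 4.13 years.

4.1 years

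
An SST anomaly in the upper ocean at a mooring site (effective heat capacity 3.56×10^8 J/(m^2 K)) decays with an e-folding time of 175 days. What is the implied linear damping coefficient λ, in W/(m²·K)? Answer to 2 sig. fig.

Areal heat capacity C = 3.56×10^8 J/(m^2 K) (given).
τ = 175 days = 1.51×10^7 s.
λ = C / τ = 3.56×10^8 / 1.51×10^7 = 23.5 W/(m²·K).

24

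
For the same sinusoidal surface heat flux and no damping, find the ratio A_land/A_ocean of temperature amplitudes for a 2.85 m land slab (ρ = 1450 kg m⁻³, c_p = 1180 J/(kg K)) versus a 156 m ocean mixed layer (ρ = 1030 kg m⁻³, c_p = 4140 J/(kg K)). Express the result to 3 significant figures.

C_ocean = 1030 × 4140 × 156 = 6.65×10^8 J/(m²·K).
C_land = 1450 × 1180 × 2.85 = 4.88×10^6 J/(m²·K).
Undamped amplitude ∝ 1/C, so A_land/A_ocean = C_ocean/C_land = 136.

136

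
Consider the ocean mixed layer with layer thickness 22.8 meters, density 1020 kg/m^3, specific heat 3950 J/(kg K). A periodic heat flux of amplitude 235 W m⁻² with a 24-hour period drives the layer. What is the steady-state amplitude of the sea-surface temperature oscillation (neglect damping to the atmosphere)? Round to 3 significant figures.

Areal heat capacity C = ρ c_p D = 1020 × 3950 × 22.8 = 9.19×10^7 J/(m²·K).
Angular frequency ω = 2π / T = 2π / 86400 s = 7.27×10^-5 s⁻¹.
Cω = 9.19×10^7 × 7.27×10^-5 = 6680 W/(m²·K).
Amplitude A = F₀ / (Cω) = 235 / 6680 = 0.0352 K.

0.0352 K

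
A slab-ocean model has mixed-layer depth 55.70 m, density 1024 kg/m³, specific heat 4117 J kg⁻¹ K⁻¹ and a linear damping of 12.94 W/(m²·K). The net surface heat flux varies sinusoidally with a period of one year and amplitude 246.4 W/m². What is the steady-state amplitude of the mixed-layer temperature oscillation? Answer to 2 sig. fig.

5.1 K

Areal heat capacity C = ρ c_p D = 1024 × 4117 × 55.70 = 2.35×10^8 J m⁻² K⁻¹.
Angular frequency ω = 2π / T = 2π / 3.15×10^7 s = 1.99×10^-7 s⁻¹.
√((Cω)² + λ²) = √((46.8)² + 12.94²) = 48.5 W/(m²·K).
Amplitude A = F₀ / √((Cω)²+λ²) = 246.4 / 48.5 = 5.08 K.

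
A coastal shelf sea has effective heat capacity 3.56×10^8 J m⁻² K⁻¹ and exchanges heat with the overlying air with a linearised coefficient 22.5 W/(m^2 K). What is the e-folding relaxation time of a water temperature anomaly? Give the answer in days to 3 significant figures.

183 days

Areal heat capacity C = 3.56×10^8 J m⁻² K⁻¹ (given).
Relaxation time τ = C / λ = 3.56×10^8 / 22.5 = 1.58×10^7 s.
In days: 1.58×10^7 s / (86400 s/day) = 183 days.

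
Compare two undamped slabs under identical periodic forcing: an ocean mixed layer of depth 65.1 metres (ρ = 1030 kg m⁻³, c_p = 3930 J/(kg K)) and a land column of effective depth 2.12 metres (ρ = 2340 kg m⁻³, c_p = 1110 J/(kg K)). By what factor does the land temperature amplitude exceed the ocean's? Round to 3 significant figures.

47.9

C_ocean = 1030 × 3930 × 65.1 = 2.64×10^8 J/(m²·K).
C_land = 2340 × 1110 × 2.12 = 5.51×10^6 J/(m²·K).
Undamped amplitude ∝ 1/C, so A_land/A_ocean = C_ocean/C_land = 47.9.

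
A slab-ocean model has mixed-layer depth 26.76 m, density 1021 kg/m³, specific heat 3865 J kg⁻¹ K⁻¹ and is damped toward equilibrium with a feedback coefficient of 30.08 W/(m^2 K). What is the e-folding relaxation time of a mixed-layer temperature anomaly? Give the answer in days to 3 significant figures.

40.6 days

Areal heat capacity C = ρ c_p D = 1021 × 3865 × 26.76 = 1.06×10^8 J m⁻² K⁻¹.
Relaxation time τ = C / λ = 1.06×10^8 / 30.08 = 3.51×10^6 s.
In days: 3.51×10^6 s / (86400 s/day) = 40.6 days.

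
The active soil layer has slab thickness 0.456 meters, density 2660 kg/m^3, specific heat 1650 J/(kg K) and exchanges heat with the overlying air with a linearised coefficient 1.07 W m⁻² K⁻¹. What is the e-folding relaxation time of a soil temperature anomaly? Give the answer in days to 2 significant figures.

Areal heat capacity C = ρ c_p D = 2660 × 1650 × 0.456 = 2.00×10^6 J/(m²·K).
Relaxation time τ = C / λ = 2.00×10^6 / 1.07 = 1.87×10^6 s.
In days: 1.87×10^6 s / (86400 s/day) = 21.6 days.

22 days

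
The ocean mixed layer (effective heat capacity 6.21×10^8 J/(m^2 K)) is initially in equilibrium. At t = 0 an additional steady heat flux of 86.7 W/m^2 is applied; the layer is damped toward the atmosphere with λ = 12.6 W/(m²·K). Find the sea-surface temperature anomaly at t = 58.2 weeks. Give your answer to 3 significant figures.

3.51 K

Areal heat capacity C = 6.21×10^8 J/(m^2 K) (given).
τ = C / λ = 6.21×10^8 / 12.6 = 4.93×10^7 s.
Equilibrium anomaly ΔT_eq = F / λ = 86.7 / 12.6 = 6.88 K.
t = 58.2 weeks = 3.52×10^7 s, so t/τ = 0.714.
ΔT(t) = ΔT_eq (1 − e^(−t/τ)) = 6.88 × (1 − e^−0.714) = 3.51 K.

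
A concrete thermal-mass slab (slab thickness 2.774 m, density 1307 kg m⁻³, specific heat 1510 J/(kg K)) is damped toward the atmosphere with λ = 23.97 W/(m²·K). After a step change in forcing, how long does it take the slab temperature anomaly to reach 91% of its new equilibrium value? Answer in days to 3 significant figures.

6.37 days

Areal heat capacity C = ρ c_p D = 1307 × 1510 × 2.774 = 5.47×10^6 J/(m²·K).
τ = C / λ = 5.47×10^6 / 23.97 = 2.28×10^5 s.
Fraction reached: 1 − e^(−t/τ) = 0.91 ⇒ t = −τ ln(1 − 0.91) = τ × 2.41.
t = 5.50×10^5 s = 6.37 days.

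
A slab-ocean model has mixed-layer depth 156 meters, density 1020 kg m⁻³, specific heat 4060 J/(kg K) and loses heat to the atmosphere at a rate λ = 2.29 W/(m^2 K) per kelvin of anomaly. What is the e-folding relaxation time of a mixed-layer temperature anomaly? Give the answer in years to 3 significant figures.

8.94 years

Areal heat capacity C = ρ c_p D = 1020 × 4060 × 156 = 6.46×10^8 J/(m²·K).
Relaxation time τ = C / λ = 6.46×10^8 / 2.29 = 2.82×10^8 s.
In years: 2.82×10^8 s / (3.156×10^7 s/year) = 8.94 years.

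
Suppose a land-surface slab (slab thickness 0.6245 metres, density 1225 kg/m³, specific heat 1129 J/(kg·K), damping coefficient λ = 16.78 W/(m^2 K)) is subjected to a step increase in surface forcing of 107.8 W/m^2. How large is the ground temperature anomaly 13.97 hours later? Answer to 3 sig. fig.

4.01 K

Areal heat capacity C = ρ c_p D = 1225 × 1129 × 0.6245 = 8.64×10^5 J m⁻² K⁻¹.
τ = C / λ = 8.64×10^5 / 16.78 = 51500 s.
Equilibrium anomaly ΔT_eq = F / λ = 107.8 / 16.78 = 6.42 K.
t = 13.97 hours = 50300 s, so t/τ = 0.977.
ΔT(t) = ΔT_eq (1 − e^(−t/τ)) = 6.42 × (1 − e^−0.977) = 4.01 K.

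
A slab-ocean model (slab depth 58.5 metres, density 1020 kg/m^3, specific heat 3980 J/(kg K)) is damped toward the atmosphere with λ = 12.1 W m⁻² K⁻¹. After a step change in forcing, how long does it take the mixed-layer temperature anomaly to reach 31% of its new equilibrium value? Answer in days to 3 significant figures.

Areal heat capacity C = ρ c_p D = 1020 × 3980 × 58.5 = 2.37×10^8 J/(m^2 K).
τ = C / λ = 2.37×10^8 / 12.1 = 1.96×10^7 s.
Fraction reached: 1 − e^(−t/τ) = 0.31 ⇒ t = −τ ln(1 − 0.31) = τ × 0.371.
t = 7.28×10^6 s = 84.3 days.

84.3 days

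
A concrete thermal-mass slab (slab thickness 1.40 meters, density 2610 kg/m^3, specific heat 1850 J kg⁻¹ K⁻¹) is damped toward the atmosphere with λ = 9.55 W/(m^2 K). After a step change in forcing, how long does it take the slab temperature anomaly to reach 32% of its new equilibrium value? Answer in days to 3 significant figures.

3.16 days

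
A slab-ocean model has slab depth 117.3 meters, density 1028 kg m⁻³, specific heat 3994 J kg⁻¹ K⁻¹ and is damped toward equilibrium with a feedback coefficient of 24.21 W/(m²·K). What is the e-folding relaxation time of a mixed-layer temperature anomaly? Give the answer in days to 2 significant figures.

230 days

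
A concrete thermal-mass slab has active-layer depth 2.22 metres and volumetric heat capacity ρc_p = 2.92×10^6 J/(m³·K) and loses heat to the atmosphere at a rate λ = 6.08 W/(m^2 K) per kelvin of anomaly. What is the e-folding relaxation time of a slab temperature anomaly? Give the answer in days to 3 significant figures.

12.3 days

Areal heat capacity C = ρc_p × D = 2.92×10^6 × 2.22 = 6.48×10^6 J/(m²·K).
Relaxation time τ = C / λ = 6.48×10^6 / 6.08 = 1.07×10^6 s.
In days: 1.07×10^6 s / (86400 s/day) = 12.3 days.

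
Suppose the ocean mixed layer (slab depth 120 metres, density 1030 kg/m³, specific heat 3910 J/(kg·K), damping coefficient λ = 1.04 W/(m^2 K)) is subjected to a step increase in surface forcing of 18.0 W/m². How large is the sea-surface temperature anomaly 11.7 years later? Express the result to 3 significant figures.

9.49 K

Areal heat capacity C = ρ c_p D = 1030 × 3910 × 120 = 4.83×10^8 J/(m²·K).
τ = C / λ = 4.83×10^8 / 1.04 = 4.65×10^8 s.
Equilibrium anomaly ΔT_eq = F / λ = 18.0 / 1.04 = 17.3 K.
t = 11.7 years = 3.69×10^8 s, so t/τ = 0.795.
ΔT(t) = ΔT_eq (1 − e^(−t/τ)) = 17.3 × (1 − e^−0.795) = 9.49 K.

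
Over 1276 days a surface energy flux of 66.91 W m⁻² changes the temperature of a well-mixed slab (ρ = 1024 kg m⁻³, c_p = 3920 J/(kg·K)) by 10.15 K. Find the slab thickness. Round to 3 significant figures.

Heat input Q = F Δt = 66.91 × 1.10×10^8 s = 7.38×10^9 J/m².
Required areal heat capacity C = Q / ΔT = 7.27×10^8 J/(m²·K).
Depth D = C / (ρ c_p) = 7.27×10^8 / (1024 × 3920) = 181 m.

181 m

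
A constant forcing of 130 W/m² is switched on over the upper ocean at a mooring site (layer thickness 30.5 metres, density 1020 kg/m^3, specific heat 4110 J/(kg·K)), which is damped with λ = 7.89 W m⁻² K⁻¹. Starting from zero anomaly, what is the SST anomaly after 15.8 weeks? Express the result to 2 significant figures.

Areal heat capacity C = ρ c_p D = 1020 × 4110 × 30.5 = 1.28×10^8 J/(m^2 K).
τ = C / λ = 1.28×10^8 / 7.89 = 1.62×10^7 s.
Equilibrium anomaly ΔT_eq = F / λ = 130 / 7.89 = 16.5 K.
t = 15.8 weeks = 9.56×10^6 s, so t/τ = 0.590.
ΔT(t) = ΔT_eq (1 − e^(−t/τ)) = 16.5 × (1 − e^−0.590) = 7.34 K.

7.3 K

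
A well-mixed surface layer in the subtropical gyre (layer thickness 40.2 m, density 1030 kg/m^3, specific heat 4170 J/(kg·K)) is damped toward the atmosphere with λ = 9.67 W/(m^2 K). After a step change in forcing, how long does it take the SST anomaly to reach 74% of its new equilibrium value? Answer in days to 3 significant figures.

278 days

Areal heat capacity C = ρ c_p D = 1030 × 4170 × 40.2 = 1.73×10^8 J m⁻² K⁻¹.
τ = C / λ = 1.73×10^8 / 9.67 = 1.79×10^7 s.
Fraction reached: 1 − e^(−t/τ) = 0.74 ⇒ t = −τ ln(1 − 0.74) = τ × 1.35.
t = 2.41×10^7 s = 278 days.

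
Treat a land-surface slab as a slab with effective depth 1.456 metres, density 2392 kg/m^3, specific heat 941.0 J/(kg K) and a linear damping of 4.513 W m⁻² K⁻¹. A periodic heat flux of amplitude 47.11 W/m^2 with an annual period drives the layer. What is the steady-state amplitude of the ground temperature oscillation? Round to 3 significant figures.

Areal heat capacity C = ρ c_p D = 2392 × 941.0 × 1.456 = 3.28×10^6 J/(m^2 K).
Angular frequency ω = 2π / T = 2π / 3.15×10^7 s = 1.99×10^-7 s⁻¹.
√((Cω)² + λ²) = √((0.653)² + 4.513²) = 4.56 W/(m²·K).
Amplitude A = F₀ / √((Cω)²+λ²) = 47.11 / 4.56 = 10.3 K.

10.3 K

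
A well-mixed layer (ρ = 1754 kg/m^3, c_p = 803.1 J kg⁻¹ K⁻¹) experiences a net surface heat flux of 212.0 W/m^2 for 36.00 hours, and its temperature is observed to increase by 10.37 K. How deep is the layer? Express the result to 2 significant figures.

Heat input Q = F Δt = 212.0 × 1.30×10^5 s = 2.75×10^7 J/m².
Required areal heat capacity C = Q / ΔT = 2.65×10^6 J/(m²·K).
Depth D = C / (ρ c_p) = 2.65×10^6 / (1754 × 803.1) = 1.88 m.

1.9 m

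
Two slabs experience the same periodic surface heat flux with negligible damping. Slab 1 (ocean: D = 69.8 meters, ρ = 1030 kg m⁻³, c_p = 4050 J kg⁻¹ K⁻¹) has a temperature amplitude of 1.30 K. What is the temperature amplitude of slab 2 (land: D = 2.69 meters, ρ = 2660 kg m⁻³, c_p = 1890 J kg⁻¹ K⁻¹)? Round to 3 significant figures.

28.0 K

C_ocean = 2.91×10^8 J/(m²·K); C_land = 1.35×10^7 J/(m²·K).
A ∝ 1/C ⇒ A_land = A_ocean × C_ocean/C_land = 1.30 × 21.5 = 28.0 K.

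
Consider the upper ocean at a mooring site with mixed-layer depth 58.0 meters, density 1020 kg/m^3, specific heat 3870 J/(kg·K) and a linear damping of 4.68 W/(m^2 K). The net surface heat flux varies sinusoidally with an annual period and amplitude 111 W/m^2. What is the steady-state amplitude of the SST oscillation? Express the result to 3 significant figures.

Areal heat capacity C = ρ c_p D = 1020 × 3870 × 58.0 = 2.29×10^8 J/(m^2 K).
Angular frequency ω = 2π / T = 2π / 3.15×10^7 s = 1.99×10^-7 s⁻¹.
√((Cω)² + λ²) = √((45.6)² + 4.68²) = 45.9 W/(m²·K).
Amplitude A = F₀ / √((Cω)²+λ²) = 111 / 45.9 = 2.42 K.

2.42 K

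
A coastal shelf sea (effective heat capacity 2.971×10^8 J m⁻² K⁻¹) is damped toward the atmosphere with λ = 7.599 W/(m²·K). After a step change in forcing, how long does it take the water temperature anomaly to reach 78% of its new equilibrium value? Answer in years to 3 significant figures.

1.88 years

Areal heat capacity C = 2.971×10^8 J m⁻² K⁻¹ (given).
τ = C / λ = 2.97×10^8 / 7.599 = 3.91×10^7 s.
Fraction reached: 1 − e^(−t/τ) = 0.78 ⇒ t = −τ ln(1 − 0.78) = τ × 1.51.
t = 5.92×10^7 s = 1.88 years.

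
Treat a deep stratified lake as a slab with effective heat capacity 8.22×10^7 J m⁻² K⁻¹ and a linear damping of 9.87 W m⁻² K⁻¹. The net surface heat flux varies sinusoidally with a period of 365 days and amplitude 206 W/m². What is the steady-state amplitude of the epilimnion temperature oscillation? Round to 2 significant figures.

11 K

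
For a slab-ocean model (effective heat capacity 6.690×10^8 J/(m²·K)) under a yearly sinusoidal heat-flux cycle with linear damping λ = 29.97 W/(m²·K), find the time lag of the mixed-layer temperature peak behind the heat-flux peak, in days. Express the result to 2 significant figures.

Areal heat capacity C = 6.690×10^8 J/(m²·K) (given).
ω = 2π / 3.15×10^7 s = 1.99×10^-7 s⁻¹.
Phase lag φ = arctan(Cω/λ) = arctan(133/29.97) = 1.35 rad.
Time lag = φ / ω = 1.35 / 1.99×10^-7 = 6.77×10^6 s = 78.4 days.

78 days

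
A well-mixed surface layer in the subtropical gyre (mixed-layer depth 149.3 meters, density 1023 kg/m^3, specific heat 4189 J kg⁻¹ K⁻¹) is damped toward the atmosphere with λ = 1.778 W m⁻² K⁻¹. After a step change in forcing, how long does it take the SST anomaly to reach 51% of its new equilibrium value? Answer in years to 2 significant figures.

8.1 years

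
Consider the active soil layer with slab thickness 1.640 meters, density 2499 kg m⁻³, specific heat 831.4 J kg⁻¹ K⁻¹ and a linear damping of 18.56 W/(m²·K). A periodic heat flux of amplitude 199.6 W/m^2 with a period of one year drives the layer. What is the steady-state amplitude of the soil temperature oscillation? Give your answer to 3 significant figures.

Areal heat capacity C = ρ c_p D = 2499 × 831.4 × 1.640 = 3.41×10^6 J/(m²·K).
Angular frequency ω = 2π / T = 2π / 3.15×10^7 s = 1.99×10^-7 s⁻¹.
√((Cω)² + λ²) = √((0.679)² + 18.56²) = 18.6 W/(m²·K).
Amplitude A = F₀ / √((Cω)²+λ²) = 199.6 / 18.6 = 10.7 K.

10.7 K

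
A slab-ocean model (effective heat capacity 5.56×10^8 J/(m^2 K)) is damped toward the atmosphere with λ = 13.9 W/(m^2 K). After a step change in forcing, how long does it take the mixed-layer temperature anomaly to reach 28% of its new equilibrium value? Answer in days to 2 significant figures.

Areal heat capacity C = 5.56×10^8 J/(m^2 K) (given).
τ = C / λ = 5.56×10^8 / 13.9 = 4.00×10^7 s.
Fraction reached: 1 − e^(−t/τ) = 0.28 ⇒ t = −τ ln(1 − 0.28) = τ × 0.329.
t = 1.31×10^7 s = 152 days.

150 days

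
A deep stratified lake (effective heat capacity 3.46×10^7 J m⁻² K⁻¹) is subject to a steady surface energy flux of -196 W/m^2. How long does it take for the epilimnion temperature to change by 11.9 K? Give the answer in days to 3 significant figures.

Areal heat capacity C = 3.46×10^7 J m⁻² K⁻¹ (given).
Time required: Δt = C ΔT / F = 3.46×10^7 × -11.9 / -196 = 2.10×10^6 s.
In days: 2.10×10^6 s / (86400 s/day) = 24.3 days.

24.3 days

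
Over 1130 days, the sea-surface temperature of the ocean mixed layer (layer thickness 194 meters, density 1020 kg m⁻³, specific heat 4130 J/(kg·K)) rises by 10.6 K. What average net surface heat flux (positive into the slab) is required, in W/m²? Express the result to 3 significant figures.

Areal heat capacity C = ρ c_p D = 1020 × 4130 × 194 = 8.17×10^8 J m⁻² K⁻¹.
Required heat per unit area: Q = C ΔT = 8.17×10^8 × 10.6 = 8.66×10^9 J/m².
Flux F = Q / Δt = 8.66×10^9 / 9.76×10^7 s = 88.7 W/m².

88.7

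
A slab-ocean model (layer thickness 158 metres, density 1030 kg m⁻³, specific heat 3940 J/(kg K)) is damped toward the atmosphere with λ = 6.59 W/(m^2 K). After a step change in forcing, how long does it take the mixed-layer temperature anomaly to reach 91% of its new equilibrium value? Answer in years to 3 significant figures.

7.42 years

Areal heat capacity C = ρ c_p D = 1030 × 3940 × 158 = 6.41×10^8 J m⁻² K⁻¹.
τ = C / λ = 6.41×10^8 / 6.59 = 9.73×10^7 s.
Fraction reached: 1 − e^(−t/τ) = 0.91 ⇒ t = −τ ln(1 − 0.91) = τ × 2.41.
t = 2.34×10^8 s = 7.42 years.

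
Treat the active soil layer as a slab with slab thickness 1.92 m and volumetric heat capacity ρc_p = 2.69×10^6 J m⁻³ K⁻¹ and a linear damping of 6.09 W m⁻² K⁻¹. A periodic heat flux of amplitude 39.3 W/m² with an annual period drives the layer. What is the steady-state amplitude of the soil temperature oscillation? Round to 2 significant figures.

6.4 K

Areal heat capacity C = ρc_p × D = 2.69×10^6 × 1.92 = 5.16×10^6 J m⁻² K⁻¹.
Angular frequency ω = 2π / T = 2π / 3.15×10^7 s = 1.99×10^-7 s⁻¹.
√((Cω)² + λ²) = √((1.03)² + 6.09²) = 6.18 W/(m²·K).
Amplitude A = F₀ / √((Cω)²+λ²) = 39.3 / 6.18 = 6.36 K.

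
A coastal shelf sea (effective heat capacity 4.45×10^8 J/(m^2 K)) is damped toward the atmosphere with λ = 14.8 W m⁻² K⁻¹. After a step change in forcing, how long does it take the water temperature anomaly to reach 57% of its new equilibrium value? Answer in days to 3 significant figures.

Areal heat capacity C = 4.45×10^8 J/(m^2 K) (given).
τ = C / λ = 4.45×10^8 / 14.8 = 3.01×10^7 s.
Fraction reached: 1 − e^(−t/τ) = 0.57 ⇒ t = −τ ln(1 − 0.57) = τ × 0.844.
t = 2.54×10^7 s = 294 days.

294 days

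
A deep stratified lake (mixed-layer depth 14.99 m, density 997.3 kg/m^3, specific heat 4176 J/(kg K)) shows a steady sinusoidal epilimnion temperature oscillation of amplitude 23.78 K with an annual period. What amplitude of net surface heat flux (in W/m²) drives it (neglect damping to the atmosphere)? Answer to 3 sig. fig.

296

Areal heat capacity C = ρ c_p D = 997.3 × 4176 × 14.99 = 6.24×10^7 J/(m²·K).
ω = 2π / 3.15×10^7 s = 1.99×10^-7 s⁻¹.
Cω = 6.24×10^7 × 1.99×10^-7 = 12.4 W/(m²·K).
F₀ = A × Cω = 23.78 × 12.4 = 296 W/m².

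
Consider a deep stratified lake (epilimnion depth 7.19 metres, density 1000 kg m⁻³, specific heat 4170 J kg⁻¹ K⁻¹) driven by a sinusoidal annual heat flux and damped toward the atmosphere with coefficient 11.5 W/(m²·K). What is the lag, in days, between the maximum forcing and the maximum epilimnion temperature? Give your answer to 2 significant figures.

28 days

Areal heat capacity C = ρ c_p D = 1000 × 4170 × 7.19 = 3.00×10^7 J m⁻² K⁻¹.
ω = 2π / 3.15×10^7 s = 1.99×10^-7 s⁻¹.
Phase lag φ = arctan(Cω/λ) = arctan(5.97/11.5) = 0.479 rad.
Time lag = φ / ω = 0.479 / 1.99×10^-7 = 2.40×10^6 s = 27.8 days.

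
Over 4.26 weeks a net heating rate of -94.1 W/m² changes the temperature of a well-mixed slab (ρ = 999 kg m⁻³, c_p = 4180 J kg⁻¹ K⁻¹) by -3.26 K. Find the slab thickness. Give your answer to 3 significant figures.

Heat input Q = F Δt = -94.1 × 2.58×10^6 s = -2.42×10^8 J/m².
Required areal heat capacity C = Q / ΔT = 7.44×10^7 J/(m²·K).
Depth D = C / (ρ c_p) = 7.44×10^7 / (999 × 4180) = 17.8 m.

17.8 m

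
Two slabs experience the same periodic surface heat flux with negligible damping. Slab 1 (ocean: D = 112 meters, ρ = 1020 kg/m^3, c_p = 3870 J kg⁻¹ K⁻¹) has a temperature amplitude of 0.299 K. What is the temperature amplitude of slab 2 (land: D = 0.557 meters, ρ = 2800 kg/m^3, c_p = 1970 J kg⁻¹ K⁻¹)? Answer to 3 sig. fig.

43.0 K

C_ocean = 4.42×10^8 J/(m²·K); C_land = 3.07×10^6 J/(m²·K).
A ∝ 1/C ⇒ A_land = A_ocean × C_ocean/C_land = 0.299 × 144 = 43.0 K.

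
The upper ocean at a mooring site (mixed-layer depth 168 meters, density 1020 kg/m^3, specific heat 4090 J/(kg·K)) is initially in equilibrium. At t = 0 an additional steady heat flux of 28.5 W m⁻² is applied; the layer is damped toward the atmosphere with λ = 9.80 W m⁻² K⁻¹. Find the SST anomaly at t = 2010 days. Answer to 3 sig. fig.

2.65 K

Areal heat capacity C = ρ c_p D = 1020 × 4090 × 168 = 7.01×10^8 J/(m^2 K).
τ = C / λ = 7.01×10^8 / 9.80 = 7.15×10^7 s.
Equilibrium anomaly ΔT_eq = F / λ = 28.5 / 9.80 = 2.91 K.
t = 2010 days = 1.74×10^8 s, so t/τ = 2.43.
ΔT(t) = ΔT_eq (1 − e^(−t/τ)) = 2.91 × (1 − e^−2.43) = 2.65 K.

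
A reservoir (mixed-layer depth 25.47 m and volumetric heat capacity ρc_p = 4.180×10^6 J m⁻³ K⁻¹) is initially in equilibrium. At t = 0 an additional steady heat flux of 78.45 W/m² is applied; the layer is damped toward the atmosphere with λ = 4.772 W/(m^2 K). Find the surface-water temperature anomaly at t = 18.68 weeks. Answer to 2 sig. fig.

Areal heat capacity C = ρc_p × D = 4.180×10^6 × 25.47 = 1.06×10^8 J/(m^2 K).
τ = C / λ = 1.06×10^8 / 4.772 = 2.23×10^7 s.
Equilibrium anomaly ΔT_eq = F / λ = 78.45 / 4.772 = 16.4 K.
t = 18.68 weeks = 1.13×10^7 s, so t/τ = 0.506.
ΔT(t) = ΔT_eq (1 − e^(−t/τ)) = 16.4 × (1 − e^−0.506) = 6.53 K.

6.5 K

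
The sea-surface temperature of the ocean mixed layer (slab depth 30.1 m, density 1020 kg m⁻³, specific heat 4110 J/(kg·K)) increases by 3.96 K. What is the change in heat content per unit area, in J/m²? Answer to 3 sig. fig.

Areal heat capacity C = ρ c_p D = 1020 × 4110 × 30.1 = 1.26×10^8 J/(m²·K).
ΔQ = C ΔT = 1.26×10^8 × 3.96 = 5.00×10^8 J/m².

5.00×10^8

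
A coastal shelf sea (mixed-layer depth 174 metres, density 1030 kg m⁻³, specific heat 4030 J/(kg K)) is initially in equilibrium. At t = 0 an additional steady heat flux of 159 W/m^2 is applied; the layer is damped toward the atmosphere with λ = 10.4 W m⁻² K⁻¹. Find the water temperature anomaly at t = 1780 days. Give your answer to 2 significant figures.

14 K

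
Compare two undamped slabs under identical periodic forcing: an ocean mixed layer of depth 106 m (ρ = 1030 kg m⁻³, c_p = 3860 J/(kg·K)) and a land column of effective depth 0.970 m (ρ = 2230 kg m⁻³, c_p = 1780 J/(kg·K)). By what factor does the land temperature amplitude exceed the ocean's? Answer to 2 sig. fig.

C_ocean = 1030 × 3860 × 106 = 4.21×10^8 J/(m²·K).
C_land = 2230 × 1780 × 0.970 = 3.85×10^6 J/(m²·K).
Undamped amplitude ∝ 1/C, so A_land/A_ocean = C_ocean/C_land = 109.

110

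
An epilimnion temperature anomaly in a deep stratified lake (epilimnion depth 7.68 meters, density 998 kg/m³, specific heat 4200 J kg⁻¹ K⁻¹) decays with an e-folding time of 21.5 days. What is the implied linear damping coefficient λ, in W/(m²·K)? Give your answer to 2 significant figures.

17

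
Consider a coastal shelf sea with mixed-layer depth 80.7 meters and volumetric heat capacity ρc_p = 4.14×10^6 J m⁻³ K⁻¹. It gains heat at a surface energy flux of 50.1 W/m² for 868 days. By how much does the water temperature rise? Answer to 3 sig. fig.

Areal heat capacity C = ρc_p × D = 4.14×10^6 × 80.7 = 3.34×10^8 J m⁻² K⁻¹.
Net heat input Q = F Δt = 50.1 × (868 days × 86400 s/day) = 3.76×10^9 J/m².
ΔT = Q / C = 3.76×10^9 / 3.34×10^8 = 11.2 K.

11.2 K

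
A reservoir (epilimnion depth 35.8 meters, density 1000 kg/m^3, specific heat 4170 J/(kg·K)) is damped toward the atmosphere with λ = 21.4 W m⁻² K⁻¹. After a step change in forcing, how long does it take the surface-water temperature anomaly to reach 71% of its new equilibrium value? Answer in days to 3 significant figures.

Areal heat capacity C = ρ c_p D = 1000 × 4170 × 35.8 = 1.49×10^8 J m⁻² K⁻¹.
τ = C / λ = 1.49×10^8 / 21.4 = 6.98×10^6 s.
Fraction reached: 1 − e^(−t/τ) = 0.71 ⇒ t = −τ ln(1 − 0.71) = τ × 1.24.
t = 8.64×10^6 s = 99.9 days.

99.9 days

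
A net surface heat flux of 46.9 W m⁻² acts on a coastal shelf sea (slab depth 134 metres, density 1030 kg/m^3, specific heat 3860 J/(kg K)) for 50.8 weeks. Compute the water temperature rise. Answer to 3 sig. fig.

2.70 K

Areal heat capacity C = ρ c_p D = 1030 × 3860 × 134 = 5.33×10^8 J/(m²·K).
Net heat input Q = F Δt = 46.9 × (50.8 weeks × 6.048×10^5 s/week) = 1.44×10^9 J/m².
ΔT = Q / C = 1.44×10^9 / 5.33×10^8 = 2.70 K.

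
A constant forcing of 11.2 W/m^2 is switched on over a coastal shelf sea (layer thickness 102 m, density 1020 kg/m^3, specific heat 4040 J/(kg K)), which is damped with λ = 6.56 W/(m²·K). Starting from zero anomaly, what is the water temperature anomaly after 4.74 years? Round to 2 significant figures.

1.5 K

Areal heat capacity C = ρ c_p D = 1020 × 4040 × 102 = 4.20×10^8 J m⁻² K⁻¹.
τ = C / λ = 4.20×10^8 / 6.56 = 6.41×10^7 s.
Equilibrium anomaly ΔT_eq = F / λ = 11.2 / 6.56 = 1.71 K.
t = 4.74 years = 1.50×10^8 s, so t/τ = 2.33.
ΔT(t) = ΔT_eq (1 − e^(−t/τ)) = 1.71 × (1 − e^−2.33) = 1.54 K.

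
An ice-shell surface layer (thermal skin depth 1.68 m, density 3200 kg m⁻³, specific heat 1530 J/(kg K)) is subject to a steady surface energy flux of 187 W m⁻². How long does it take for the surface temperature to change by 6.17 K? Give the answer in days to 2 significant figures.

Areal heat capacity C = ρ c_p D = 3200 × 1530 × 1.68 = 8.23×10^6 J m⁻² K⁻¹.
Time required: Δt = C ΔT / F = 8.23×10^6 × 6.17 / 187 = 2.71×10^5 s.
In days: 2.71×10^5 s / (86400 s/day) = 3.14 days.

3.1 days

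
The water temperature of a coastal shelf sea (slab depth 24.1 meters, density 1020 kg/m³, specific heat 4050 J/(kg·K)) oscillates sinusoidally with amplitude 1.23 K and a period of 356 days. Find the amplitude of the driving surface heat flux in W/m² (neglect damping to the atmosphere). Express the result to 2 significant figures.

Areal heat capacity C = ρ c_p D = 1020 × 4050 × 24.1 = 9.96×10^7 J/(m^2 K).
ω = 2π / 3.08×10^7 s = 2.04×10^-7 s⁻¹.
Cω = 9.96×10^7 × 2.04×10^-7 = 20.3 W/(m²·K).
F₀ = A × Cω = 1.23 × 20.3 = 25.0 W/m².

25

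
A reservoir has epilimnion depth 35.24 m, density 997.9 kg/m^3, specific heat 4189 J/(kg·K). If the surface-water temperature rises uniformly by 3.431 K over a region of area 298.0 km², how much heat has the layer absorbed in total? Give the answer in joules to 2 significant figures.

Areal heat capacity C = ρ c_p D = 997.9 × 4189 × 35.24 = 1.47×10^8 J m⁻² K⁻¹.
Heat per unit area: q = C ΔT = 1.47×10^8 × 3.431 = 5.05×10^8 J/m².
Total heat: Q = q × A = 5.05×10^8 × (298.0 × 10⁶ m²) = 1.51×10^17 J.

1.5×10^17 J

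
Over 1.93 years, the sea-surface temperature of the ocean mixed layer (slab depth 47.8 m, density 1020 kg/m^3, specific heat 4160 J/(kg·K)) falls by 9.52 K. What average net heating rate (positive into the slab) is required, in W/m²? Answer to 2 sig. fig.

-32

Areal heat capacity C = ρ c_p D = 1020 × 4160 × 47.8 = 2.03×10^8 J m⁻² K⁻¹.
Required heat per unit area: Q = C ΔT = 2.03×10^8 × -9.52 = -1.93×10^9 J/m².
Flux F = Q / Δt = -1.93×10^9 / 6.09×10^7 s = -31.7 W/m².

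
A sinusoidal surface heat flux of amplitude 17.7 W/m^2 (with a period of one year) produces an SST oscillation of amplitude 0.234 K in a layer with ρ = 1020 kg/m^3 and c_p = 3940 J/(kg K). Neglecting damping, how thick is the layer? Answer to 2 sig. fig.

94 m

ω = 2π / 3.15×10^7 s = 1.99×10^-7 s⁻¹.
Required C = F₀ / (A ω) = 17.7 / (0.234 × 1.99×10^-7) = 3.80×10^8 J/(m²·K).
D = C / (ρ c_p) = 3.80×10^8 / (1020 × 3940) = 94.5 m.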